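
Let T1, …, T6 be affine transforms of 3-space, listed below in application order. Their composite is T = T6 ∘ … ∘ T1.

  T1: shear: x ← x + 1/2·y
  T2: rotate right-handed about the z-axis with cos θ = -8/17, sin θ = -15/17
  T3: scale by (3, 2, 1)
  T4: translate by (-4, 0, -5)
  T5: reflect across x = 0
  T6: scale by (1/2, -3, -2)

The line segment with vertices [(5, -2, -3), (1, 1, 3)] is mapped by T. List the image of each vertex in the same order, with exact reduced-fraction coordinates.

T1 shear: x ← x + 1/2·y: (5, -2, -3) → (4, -2, -3); (1, 1, 3) → (3/2, 1, 3)
T2 rotate right-handed about the z-axis with cos θ = -8/17, sin θ = -15/17: (4, -2, -3) → (-62/17, -44/17, -3); (3/2, 1, 3) → (3/17, -61/34, 3)
T3 scale by (3, 2, 1): (-62/17, -44/17, -3) → (-186/17, -88/17, -3); (3/17, -61/34, 3) → (9/17, -61/17, 3)
T4 translate by (-4, 0, -5): (-186/17, -88/17, -3) → (-254/17, -88/17, -8); (9/17, -61/17, 3) → (-59/17, -61/17, -2)
T5 reflect across x = 0: (-254/17, -88/17, -8) → (254/17, -88/17, -8); (-59/17, -61/17, -2) → (59/17, -61/17, -2)
T6 scale by (1/2, -3, -2): (254/17, -88/17, -8) → (127/17, 264/17, 16); (59/17, -61/17, -2) → (59/34, 183/17, 4)

image vertices: (127/17, 264/17, 16), (59/34, 183/17, 4)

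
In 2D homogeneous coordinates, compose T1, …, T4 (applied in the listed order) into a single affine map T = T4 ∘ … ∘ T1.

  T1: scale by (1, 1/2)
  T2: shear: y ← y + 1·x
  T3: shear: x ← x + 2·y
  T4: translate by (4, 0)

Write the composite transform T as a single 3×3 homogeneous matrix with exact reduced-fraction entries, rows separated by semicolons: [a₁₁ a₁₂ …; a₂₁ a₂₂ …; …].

T = [3 1 4; 1 1/2 0; 0 0 1]

T1 = [1 0 0; 0 1/2 0; 0 0 1]
T2·T1 = [1 0 0; 1 1/2 0; 0 0 1]
T3·…·T1 = [3 1 0; 1 1/2 0; 0 0 1]
T4·…·T1 = [3 1 4; 1 1/2 0; 0 0 1]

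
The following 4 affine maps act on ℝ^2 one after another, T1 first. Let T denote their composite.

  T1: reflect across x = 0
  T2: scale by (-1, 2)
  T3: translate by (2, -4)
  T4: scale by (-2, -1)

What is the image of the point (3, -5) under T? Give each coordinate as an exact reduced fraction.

T1 reflect across x = 0: (3, -5) → (-3, -5)
T2 scale by (-1, 2): (-3, -5) → (3, -10)
T3 translate by (2, -4): (3, -10) → (5, -14)
T4 scale by (-2, -1): (5, -14) → (-10, 14)

T(p) = (-10, 14)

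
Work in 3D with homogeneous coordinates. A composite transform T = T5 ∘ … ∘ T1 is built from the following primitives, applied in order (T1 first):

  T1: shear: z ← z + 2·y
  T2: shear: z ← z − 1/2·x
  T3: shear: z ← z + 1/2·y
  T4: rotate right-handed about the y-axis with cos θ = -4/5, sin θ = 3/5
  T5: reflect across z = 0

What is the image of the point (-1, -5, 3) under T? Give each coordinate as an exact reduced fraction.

T1 shear: z ← z + 2·y: (-1, -5, 3) → (-1, -5, -7)
T2 shear: z ← z − 1/2·x: (-1, -5, -7) → (-1, -5, -13/2)
T3 shear: z ← z + 1/2·y: (-1, -5, -13/2) → (-1, -5, -9)
T4 rotate right-handed about the y-axis with cos θ = -4/5, sin θ = 3/5: (-1, -5, -9) → (-23/5, -5, 39/5)
T5 reflect across z = 0: (-23/5, -5, 39/5) → (-23/5, -5, -39/5)

T(p) = (-23/5, -5, -39/5)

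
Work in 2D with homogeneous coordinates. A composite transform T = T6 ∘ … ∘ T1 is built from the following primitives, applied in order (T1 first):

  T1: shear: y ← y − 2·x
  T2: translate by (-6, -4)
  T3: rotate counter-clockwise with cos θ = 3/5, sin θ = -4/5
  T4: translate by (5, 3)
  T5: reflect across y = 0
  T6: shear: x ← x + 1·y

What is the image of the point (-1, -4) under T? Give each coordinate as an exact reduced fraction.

T1 shear: y ← y − 2·x: (-1, -4) → (-1, -2)
T2 translate by (-6, -4): (-1, -2) → (-7, -6)
T3 rotate counter-clockwise with cos θ = 3/5, sin θ = -4/5: (-7, -6) → (-9, 2)
T4 translate by (5, 3): (-9, 2) → (-4, 5)
T5 reflect across y = 0: (-4, 5) → (-4, -5)
T6 shear: x ← x + 1·y: (-4, -5) → (-9, -5)

T(p) = (-9, -5)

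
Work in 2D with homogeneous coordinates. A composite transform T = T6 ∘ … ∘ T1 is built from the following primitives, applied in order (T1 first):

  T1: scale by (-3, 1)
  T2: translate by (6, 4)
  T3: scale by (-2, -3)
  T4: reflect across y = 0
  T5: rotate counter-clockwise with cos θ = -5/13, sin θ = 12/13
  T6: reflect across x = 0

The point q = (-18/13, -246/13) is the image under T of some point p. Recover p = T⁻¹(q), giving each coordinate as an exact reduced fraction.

p = (-1, -2)

T1 = [-3 0 0; 0 1 0; 0 0 1]
T2·T1 = [-3 0 6; 0 1 4; 0 0 1]
T3·…·T1 = [6 0 -12; 0 -3 -12; 0 0 1]
T4·…·T1 = [6 0 -12; 0 3 12; 0 0 1]
T5·…·T1 = [-30/13 -36/13 -84/13; 72/13 -15/13 -204/13; 0 0 1]
T6·…·T1 = [30/13 36/13 84/13; 72/13 -15/13 -204/13; 0 0 1]
det M = -18; M⁻¹ = [5/78 2/13 2; 4/13 -5/39 -4; 0 0 1]
M⁻¹ · (-18/13, -246/13)ᵀ = (-1, -2)ᵀ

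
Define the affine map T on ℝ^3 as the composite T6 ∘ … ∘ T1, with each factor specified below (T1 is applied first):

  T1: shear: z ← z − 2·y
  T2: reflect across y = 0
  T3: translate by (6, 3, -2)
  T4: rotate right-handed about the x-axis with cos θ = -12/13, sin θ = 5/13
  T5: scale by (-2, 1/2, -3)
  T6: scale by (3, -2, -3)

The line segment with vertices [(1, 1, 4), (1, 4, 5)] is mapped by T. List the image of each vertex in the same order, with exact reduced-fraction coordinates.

image vertices: (-42, 24/13, 90/13), (-42, -37/13, 495/13)

T1 shear: z ← z − 2·y: (1, 1, 4) → (1, 1, 2); (1, 4, 5) → (1, 4, -3)
T2 reflect across y = 0: (1, 1, 2) → (1, -1, 2); (1, 4, -3) → (1, -4, -3)
T3 translate by (6, 3, -2): (1, -1, 2) → (7, 2, 0); (1, -4, -3) → (7, -1, -5)
T4 rotate right-handed about the x-axis with cos θ = -12/13, sin θ = 5/13: (7, 2, 0) → (7, -24/13, 10/13); (7, -1, -5) → (7, 37/13, 55/13)
T5 scale by (-2, 1/2, -3): (7, -24/13, 10/13) → (-14, -12/13, -30/13); (7, 37/13, 55/13) → (-14, 37/26, -165/13)
T6 scale by (3, -2, -3): (-14, -12/13, -30/13) → (-42, 24/13, 90/13); (-14, 37/26, -165/13) → (-42, -37/13, 495/13)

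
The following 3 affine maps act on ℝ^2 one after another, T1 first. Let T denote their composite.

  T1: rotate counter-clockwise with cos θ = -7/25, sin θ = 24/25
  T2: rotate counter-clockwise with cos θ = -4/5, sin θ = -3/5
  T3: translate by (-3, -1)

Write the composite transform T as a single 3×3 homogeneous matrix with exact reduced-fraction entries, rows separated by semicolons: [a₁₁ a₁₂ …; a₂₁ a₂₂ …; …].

T1 = [-7/25 -24/25 0; 24/25 -7/25 0; 0 0 1]
T2·T1 = [4/5 3/5 0; -3/5 4/5 0; 0 0 1]
T3·…·T1 = [4/5 3/5 -3; -3/5 4/5 -1; 0 0 1]

T = [4/5 3/5 -3; -3/5 4/5 -1; 0 0 1]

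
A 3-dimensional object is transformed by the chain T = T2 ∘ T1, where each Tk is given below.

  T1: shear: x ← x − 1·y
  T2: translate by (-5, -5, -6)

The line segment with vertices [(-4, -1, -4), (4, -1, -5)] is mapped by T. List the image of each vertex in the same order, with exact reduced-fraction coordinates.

T1 shear: x ← x − 1·y: (-4, -1, -4) → (-3, -1, -4); (4, -1, -5) → (5, -1, -5)
T2 translate by (-5, -5, -6): (-3, -1, -4) → (-8, -6, -10); (5, -1, -5) → (0, -6, -11)

image vertices: (-8, -6, -10), (0, -6, -11)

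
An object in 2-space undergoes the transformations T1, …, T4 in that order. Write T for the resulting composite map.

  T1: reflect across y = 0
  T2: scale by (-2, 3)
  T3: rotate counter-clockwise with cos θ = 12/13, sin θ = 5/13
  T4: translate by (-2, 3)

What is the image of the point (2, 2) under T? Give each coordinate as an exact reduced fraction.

T1 reflect across y = 0: (2, 2) → (2, -2)
T2 scale by (-2, 3): (2, -2) → (-4, -6)
T3 rotate counter-clockwise with cos θ = 12/13, sin θ = 5/13: (-4, -6) → (-18/13, -92/13)
T4 translate by (-2, 3): (-18/13, -92/13) → (-44/13, -53/13)

T(p) = (-44/13, -53/13)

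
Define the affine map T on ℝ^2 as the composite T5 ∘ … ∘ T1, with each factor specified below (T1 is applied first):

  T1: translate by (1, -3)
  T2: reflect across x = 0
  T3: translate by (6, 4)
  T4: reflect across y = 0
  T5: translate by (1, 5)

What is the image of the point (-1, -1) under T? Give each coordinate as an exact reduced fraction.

T(p) = (7, 5)

T1 translate by (1, -3): (-1, -1) → (0, -4)
T2 reflect across x = 0: (0, -4) → (0, -4)
T3 translate by (6, 4): (0, -4) → (6, 0)
T4 reflect across y = 0: (6, 0) → (6, 0)
T5 translate by (1, 5): (6, 0) → (7, 5)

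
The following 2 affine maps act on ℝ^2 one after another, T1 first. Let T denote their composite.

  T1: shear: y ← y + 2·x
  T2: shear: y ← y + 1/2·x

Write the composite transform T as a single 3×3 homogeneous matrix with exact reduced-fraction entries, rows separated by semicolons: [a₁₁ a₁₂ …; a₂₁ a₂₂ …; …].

T1 = [1 0 0; 2 1 0; 0 0 1]
T2·T1 = [1 0 0; 5/2 1 0; 0 0 1]

T = [1 0 0; 5/2 1 0; 0 0 1]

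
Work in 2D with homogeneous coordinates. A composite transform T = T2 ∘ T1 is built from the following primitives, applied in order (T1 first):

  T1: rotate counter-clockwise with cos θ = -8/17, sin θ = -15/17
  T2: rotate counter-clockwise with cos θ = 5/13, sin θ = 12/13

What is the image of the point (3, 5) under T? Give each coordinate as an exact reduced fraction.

T1 rotate counter-clockwise with cos θ = -8/17, sin θ = -15/17: (3, 5) → (3, -5)
T2 rotate counter-clockwise with cos θ = 5/13, sin θ = 12/13: (3, -5) → (75/13, 11/13)

T(p) = (75/13, 11/13)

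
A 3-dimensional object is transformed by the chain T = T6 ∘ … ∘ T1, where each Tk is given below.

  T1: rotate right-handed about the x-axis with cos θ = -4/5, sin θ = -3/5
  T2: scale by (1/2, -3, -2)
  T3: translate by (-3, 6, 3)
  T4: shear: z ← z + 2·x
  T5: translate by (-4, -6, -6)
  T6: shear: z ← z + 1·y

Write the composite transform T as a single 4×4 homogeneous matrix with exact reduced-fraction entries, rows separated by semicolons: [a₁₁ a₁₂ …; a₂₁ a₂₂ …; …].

T = [1/2 0 0 -7; 0 12/5 -9/5 0; 1 18/5 -1/5 -9; 0 0 0 1]

T1 = [1 0 0 0; 0 -4/5 3/5 0; 0 -3/5 -4/5 0; 0 0 0 1]
T2·T1 = [1/2 0 0 0; 0 12/5 -9/5 0; 0 6/5 8/5 0; 0 0 0 1]
T3·…·T1 = [1/2 0 0 -3; 0 12/5 -9/5 6; 0 6/5 8/5 3; 0 0 0 1]
T4·…·T1 = [1/2 0 0 -3; 0 12/5 -9/5 6; 1 6/5 8/5 -3; 0 0 0 1]
T5·…·T1 = [1/2 0 0 -7; 0 12/5 -9/5 0; 1 6/5 8/5 -9; 0 0 0 1]
T6·…·T1 = [1/2 0 0 -7; 0 12/5 -9/5 0; 1 18/5 -1/5 -9; 0 0 0 1]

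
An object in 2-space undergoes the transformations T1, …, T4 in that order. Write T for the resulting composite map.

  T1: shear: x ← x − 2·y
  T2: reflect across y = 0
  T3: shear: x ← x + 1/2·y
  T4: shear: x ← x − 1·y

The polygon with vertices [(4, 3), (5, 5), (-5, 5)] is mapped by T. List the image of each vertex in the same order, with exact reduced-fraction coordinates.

T1 shear: x ← x − 2·y: (4, 3) → (-2, 3); (5, 5) → (-5, 5); (-5, 5) → (-15, 5)
T2 reflect across y = 0: (-2, 3) → (-2, -3); (-5, 5) → (-5, -5); (-15, 5) → (-15, -5)
T3 shear: x ← x + 1/2·y: (-2, -3) → (-7/2, -3); (-5, -5) → (-15/2, -5); (-15, -5) → (-35/2, -5)
T4 shear: x ← x − 1·y: (-7/2, -3) → (-1/2, -3); (-15/2, -5) → (-5/2, -5); (-35/2, -5) → (-25/2, -5)

image vertices: (-1/2, -3), (-5/2, -5), (-25/2, -5)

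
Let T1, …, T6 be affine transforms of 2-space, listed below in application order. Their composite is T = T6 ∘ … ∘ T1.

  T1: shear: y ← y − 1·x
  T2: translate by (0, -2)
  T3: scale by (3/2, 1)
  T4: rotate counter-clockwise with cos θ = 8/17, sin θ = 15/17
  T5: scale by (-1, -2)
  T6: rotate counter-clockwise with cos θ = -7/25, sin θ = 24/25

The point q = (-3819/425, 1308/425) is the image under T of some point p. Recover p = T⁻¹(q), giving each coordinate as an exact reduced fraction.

p = (-4, 1)

T1 = [1 0 0; -1 1 0; 0 0 1]
T2·T1 = [1 0 0; -1 1 -2; 0 0 1]
T3·…·T1 = [3/2 0 0; -1 1 -2; 0 0 1]
T4·…·T1 = [27/17 -15/17 30/17; 29/34 8/17 -16/17; 0 0 1]
T5·…·T1 = [-27/17 15/17 -30/17; -29/17 -16/17 32/17; 0 0 1]
T6·…·T1 = [177/85 279/425 -558/425; -89/85 472/425 -944/425; 0 0 1]
det M = 3; M⁻¹ = [472/1275 -93/425 0; 89/255 59/85 2; 0 0 1]
M⁻¹ · (-3819/425, 1308/425)ᵀ = (-4, 1)ᵀ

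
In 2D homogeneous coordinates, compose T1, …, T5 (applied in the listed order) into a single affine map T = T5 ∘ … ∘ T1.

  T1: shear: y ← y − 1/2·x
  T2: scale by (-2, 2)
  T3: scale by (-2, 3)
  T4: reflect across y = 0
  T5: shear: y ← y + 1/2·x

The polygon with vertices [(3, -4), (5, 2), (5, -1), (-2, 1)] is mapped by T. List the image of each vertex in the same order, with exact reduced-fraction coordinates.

T1 shear: y ← y − 1/2·x: (3, -4) → (3, -11/2); (5, 2) → (5, -1/2); (5, -1) → (5, -7/2); (-2, 1) → (-2, 2)
T2 scale by (-2, 2): (3, -11/2) → (-6, -11); (5, -1/2) → (-10, -1); (5, -7/2) → (-10, -7); (-2, 2) → (4, 4)
T3 scale by (-2, 3): (-6, -11) → (12, -33); (-10, -1) → (20, -3); (-10, -7) → (20, -21); (4, 4) → (-8, 12)
T4 reflect across y = 0: (12, -33) → (12, 33); (20, -3) → (20, 3); (20, -21) → (20, 21); (-8, 12) → (-8, -12)
T5 shear: y ← y + 1/2·x: (12, 33) → (12, 39); (20, 3) → (20, 13); (20, 21) → (20, 31); (-8, -12) → (-8, -16)

image vertices: (12, 39), (20, 13), (20, 31), (-8, -16)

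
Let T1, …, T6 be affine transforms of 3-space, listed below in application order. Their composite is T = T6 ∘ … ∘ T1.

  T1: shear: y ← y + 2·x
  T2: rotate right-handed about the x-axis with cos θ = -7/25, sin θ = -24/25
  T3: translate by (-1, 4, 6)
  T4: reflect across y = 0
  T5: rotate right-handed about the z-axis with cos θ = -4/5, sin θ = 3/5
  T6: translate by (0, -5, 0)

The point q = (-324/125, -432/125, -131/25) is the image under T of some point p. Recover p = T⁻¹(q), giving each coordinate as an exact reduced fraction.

T1 = [1 0 0 0; 2 1 0 0; 0 0 1 0; 0 0 0 1]
T2·T1 = [1 0 0 0; -14/25 -7/25 24/25 0; -48/25 -24/25 -7/25 0; 0 0 0 1]
T3·…·T1 = [1 0 0 -1; -14/25 -7/25 24/25 4; -48/25 -24/25 -7/25 6; 0 0 0 1]
T4·…·T1 = [1 0 0 -1; 14/25 7/25 -24/25 -4; -48/25 -24/25 -7/25 6; 0 0 0 1]
T5·…·T1 = [-142/125 -21/125 72/125 16/5; 19/125 -28/125 96/125 13/5; -48/25 -24/25 -7/25 6; 0 0 0 1]
T6·…·T1 = [-142/125 -21/125 72/125 16/5; 19/125 -28/125 96/125 -12/5; -48/25 -24/25 -7/25 6; 0 0 0 1]
det M = -1; M⁻¹ = [-4/5 3/5 0 4; 179/125 -178/125 -24/25 -56/25; 72/125 96/125 -7/25 42/25; 0 0 0 1]
M⁻¹ · (-324/125, -432/125, -131/25)ᵀ = (4, 4, -1)ᵀ

p = (4, 4, -1)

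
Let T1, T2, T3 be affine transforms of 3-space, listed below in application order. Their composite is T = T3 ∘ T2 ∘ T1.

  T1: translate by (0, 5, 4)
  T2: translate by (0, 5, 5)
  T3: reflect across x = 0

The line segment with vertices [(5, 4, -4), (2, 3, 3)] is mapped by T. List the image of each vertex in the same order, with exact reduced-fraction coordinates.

T1 translate by (0, 5, 4): (5, 4, -4) → (5, 9, 0); (2, 3, 3) → (2, 8, 7)
T2 translate by (0, 5, 5): (5, 9, 0) → (5, 14, 5); (2, 8, 7) → (2, 13, 12)
T3 reflect across x = 0: (5, 14, 5) → (-5, 14, 5); (2, 13, 12) → (-2, 13, 12)

image vertices: (-5, 14, 5), (-2, 13, 12)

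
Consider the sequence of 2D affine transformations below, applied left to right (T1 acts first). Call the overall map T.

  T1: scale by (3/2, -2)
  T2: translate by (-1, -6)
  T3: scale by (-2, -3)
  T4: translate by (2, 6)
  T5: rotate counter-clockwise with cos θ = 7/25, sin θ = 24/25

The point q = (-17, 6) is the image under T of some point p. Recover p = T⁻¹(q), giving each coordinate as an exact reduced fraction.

p = (1, -1)

T1 = [3/2 0 0; 0 -2 0; 0 0 1]
T2·T1 = [3/2 0 -1; 0 -2 -6; 0 0 1]
T3·…·T1 = [-3 0 2; 0 6 18; 0 0 1]
T4·…·T1 = [-3 0 4; 0 6 24; 0 0 1]
T5·…·T1 = [-21/25 -144/25 -548/25; -72/25 42/25 264/25; 0 0 1]
det M = -18; M⁻¹ = [-7/75 -8/25 4/3; -4/25 7/150 -4; 0 0 1]
M⁻¹ · (-17, 6)ᵀ = (1, -1)ᵀ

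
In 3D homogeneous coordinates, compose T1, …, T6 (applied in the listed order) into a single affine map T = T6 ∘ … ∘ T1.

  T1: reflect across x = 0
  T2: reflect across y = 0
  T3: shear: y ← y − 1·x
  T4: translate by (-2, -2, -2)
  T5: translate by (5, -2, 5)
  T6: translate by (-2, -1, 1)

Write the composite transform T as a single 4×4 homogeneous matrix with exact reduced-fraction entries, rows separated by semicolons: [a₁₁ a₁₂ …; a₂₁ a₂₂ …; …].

T1 = [-1 0 0 0; 0 1 0 0; 0 0 1 0; 0 0 0 1]
T2·T1 = [-1 0 0 0; 0 -1 0 0; 0 0 1 0; 0 0 0 1]
T3·…·T1 = [-1 0 0 0; 1 -1 0 0; 0 0 1 0; 0 0 0 1]
T4·…·T1 = [-1 0 0 -2; 1 -1 0 -2; 0 0 1 -2; 0 0 0 1]
T5·…·T1 = [-1 0 0 3; 1 -1 0 -4; 0 0 1 3; 0 0 0 1]
T6·…·T1 = [-1 0 0 1; 1 -1 0 -5; 0 0 1 4; 0 0 0 1]

T = [-1 0 0 1; 1 -1 0 -5; 0 0 1 4; 0 0 0 1]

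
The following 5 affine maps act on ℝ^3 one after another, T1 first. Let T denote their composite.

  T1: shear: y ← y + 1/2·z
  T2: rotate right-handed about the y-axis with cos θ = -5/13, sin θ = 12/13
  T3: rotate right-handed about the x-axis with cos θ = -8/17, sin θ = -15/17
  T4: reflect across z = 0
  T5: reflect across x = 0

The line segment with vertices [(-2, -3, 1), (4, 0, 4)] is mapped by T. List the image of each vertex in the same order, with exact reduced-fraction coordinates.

image vertices: (-22/13, 545/221, -671/442), (-28/13, -1228/221, -154/221)

T1 shear: y ← y + 1/2·z: (-2, -3, 1) → (-2, -5/2, 1); (4, 0, 4) → (4, 2, 4)
T2 rotate right-handed about the y-axis with cos θ = -5/13, sin θ = 12/13: (-2, -5/2, 1) → (22/13, -5/2, 19/13); (4, 2, 4) → (28/13, 2, -68/13)
T3 rotate right-handed about the x-axis with cos θ = -8/17, sin θ = -15/17: (22/13, -5/2, 19/13) → (22/13, 545/221, 671/442); (28/13, 2, -68/13) → (28/13, -1228/221, 154/221)
T4 reflect across z = 0: (22/13, 545/221, 671/442) → (22/13, 545/221, -671/442); (28/13, -1228/221, 154/221) → (28/13, -1228/221, -154/221)
T5 reflect across x = 0: (22/13, 545/221, -671/442) → (-22/13, 545/221, -671/442); (28/13, -1228/221, -154/221) → (-28/13, -1228/221, -154/221)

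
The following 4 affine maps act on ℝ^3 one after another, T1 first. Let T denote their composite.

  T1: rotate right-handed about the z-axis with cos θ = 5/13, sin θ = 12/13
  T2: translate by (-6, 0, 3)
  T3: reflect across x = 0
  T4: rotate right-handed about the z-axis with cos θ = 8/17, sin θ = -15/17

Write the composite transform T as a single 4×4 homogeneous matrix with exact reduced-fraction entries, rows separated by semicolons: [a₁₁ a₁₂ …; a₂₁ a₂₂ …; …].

T1 = [5/13 -12/13 0 0; 12/13 5/13 0 0; 0 0 1 0; 0 0 0 1]
T2·T1 = [5/13 -12/13 0 -6; 12/13 5/13 0 0; 0 0 1 3; 0 0 0 1]
T3·…·T1 = [-5/13 12/13 0 6; 12/13 5/13 0 0; 0 0 1 3; 0 0 0 1]
T4·…·T1 = [140/221 171/221 0 48/17; 171/221 -140/221 0 -90/17; 0 0 1 3; 0 0 0 1]

T = [140/221 171/221 0 48/17; 171/221 -140/221 0 -90/17; 0 0 1 3; 0 0 0 1]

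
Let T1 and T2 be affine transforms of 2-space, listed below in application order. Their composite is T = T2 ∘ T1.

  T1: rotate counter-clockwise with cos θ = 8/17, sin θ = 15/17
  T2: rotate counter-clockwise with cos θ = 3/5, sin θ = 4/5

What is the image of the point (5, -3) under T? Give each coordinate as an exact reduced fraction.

T(p) = (3/5, 29/5)

T1 rotate counter-clockwise with cos θ = 8/17, sin θ = 15/17: (5, -3) → (5, 3)
T2 rotate counter-clockwise with cos θ = 3/5, sin θ = 4/5: (5, 3) → (3/5, 29/5)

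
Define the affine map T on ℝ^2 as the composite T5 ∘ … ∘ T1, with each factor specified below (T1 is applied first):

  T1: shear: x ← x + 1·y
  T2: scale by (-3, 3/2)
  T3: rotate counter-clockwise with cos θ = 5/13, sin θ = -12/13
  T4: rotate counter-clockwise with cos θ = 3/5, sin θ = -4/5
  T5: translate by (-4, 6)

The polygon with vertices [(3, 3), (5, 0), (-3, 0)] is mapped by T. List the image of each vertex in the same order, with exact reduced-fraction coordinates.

image vertices: (586/65, 2499/130), (47/13, 246/13), (-557/65, -114/65)

T1 shear: x ← x + 1·y: (3, 3) → (6, 3); (5, 0) → (5, 0); (-3, 0) → (-3, 0)
T2 scale by (-3, 3/2): (6, 3) → (-18, 9/2); (5, 0) → (-15, 0); (-3, 0) → (9, 0)
T3 rotate counter-clockwise with cos θ = 5/13, sin θ = -12/13: (-18, 9/2) → (-36/13, 477/26); (-15, 0) → (-75/13, 180/13); (9, 0) → (45/13, -108/13)
T4 rotate counter-clockwise with cos θ = 3/5, sin θ = -4/5: (-36/13, 477/26) → (846/65, 1719/130); (-75/13, 180/13) → (99/13, 168/13); (45/13, -108/13) → (-297/65, -504/65)
T5 translate by (-4, 6): (846/65, 1719/130) → (586/65, 2499/130); (99/13, 168/13) → (47/13, 246/13); (-297/65, -504/65) → (-557/65, -114/65)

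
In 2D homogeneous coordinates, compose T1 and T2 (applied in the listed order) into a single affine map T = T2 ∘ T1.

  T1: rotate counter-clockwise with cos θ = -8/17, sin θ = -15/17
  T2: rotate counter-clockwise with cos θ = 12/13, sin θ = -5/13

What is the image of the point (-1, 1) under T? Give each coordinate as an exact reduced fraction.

T1 rotate counter-clockwise with cos θ = -8/17, sin θ = -15/17: (-1, 1) → (23/17, 7/17)
T2 rotate counter-clockwise with cos θ = 12/13, sin θ = -5/13: (23/17, 7/17) → (311/221, -31/221)

T(p) = (311/221, -31/221)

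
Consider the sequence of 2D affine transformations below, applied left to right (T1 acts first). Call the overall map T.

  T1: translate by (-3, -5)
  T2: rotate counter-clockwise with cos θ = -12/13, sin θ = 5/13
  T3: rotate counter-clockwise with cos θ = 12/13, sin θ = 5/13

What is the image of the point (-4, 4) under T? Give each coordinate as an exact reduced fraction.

T1 translate by (-3, -5): (-4, 4) → (-7, -1)
T2 rotate counter-clockwise with cos θ = -12/13, sin θ = 5/13: (-7, -1) → (89/13, -23/13)
T3 rotate counter-clockwise with cos θ = 12/13, sin θ = 5/13: (89/13, -23/13) → (7, 1)

T(p) = (7, 1)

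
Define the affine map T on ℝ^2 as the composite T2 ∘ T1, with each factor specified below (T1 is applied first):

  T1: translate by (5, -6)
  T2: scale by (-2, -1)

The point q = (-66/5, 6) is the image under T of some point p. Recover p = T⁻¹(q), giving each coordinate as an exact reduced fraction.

p = (8/5, 0)

T1 = [1 0 5; 0 1 -6; 0 0 1]
T2·T1 = [-2 0 -10; 0 -1 6; 0 0 1]
det M = 2; M⁻¹ = [-1/2 0 -5; 0 -1 6; 0 0 1]
M⁻¹ · (-66/5, 6)ᵀ = (8/5, 0)ᵀ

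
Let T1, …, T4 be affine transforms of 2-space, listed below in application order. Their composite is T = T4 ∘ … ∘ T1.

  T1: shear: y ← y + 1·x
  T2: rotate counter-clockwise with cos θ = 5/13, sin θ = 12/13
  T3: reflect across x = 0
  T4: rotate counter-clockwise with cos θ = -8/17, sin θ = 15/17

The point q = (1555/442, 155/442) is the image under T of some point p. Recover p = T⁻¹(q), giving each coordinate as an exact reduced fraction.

p = (-5/2, 0)

T1 = [1 0 0; 1 1 0; 0 0 1]
T2·T1 = [-7/13 -12/13 0; 17/13 5/13 0; 0 0 1]
T3·…·T1 = [7/13 12/13 0; 17/13 5/13 0; 0 0 1]
T4·…·T1 = [-311/221 -171/221 0; -31/221 140/221 0; 0 0 1]
det M = -1; M⁻¹ = [-140/221 -171/221 0; -31/221 311/221 0; 0 0 1]
M⁻¹ · (1555/442, 155/442)ᵀ = (-5/2, 0)ᵀ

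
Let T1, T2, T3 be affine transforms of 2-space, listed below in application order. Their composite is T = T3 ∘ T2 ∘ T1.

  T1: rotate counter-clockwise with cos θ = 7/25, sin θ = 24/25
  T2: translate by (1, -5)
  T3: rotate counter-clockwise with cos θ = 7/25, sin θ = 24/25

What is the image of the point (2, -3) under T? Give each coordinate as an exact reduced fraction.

T(p) = (3129/625, 1978/625)

T1 rotate counter-clockwise with cos θ = 7/25, sin θ = 24/25: (2, -3) → (86/25, 27/25)
T2 translate by (1, -5): (86/25, 27/25) → (111/25, -98/25)
T3 rotate counter-clockwise with cos θ = 7/25, sin θ = 24/25: (111/25, -98/25) → (3129/625, 1978/625)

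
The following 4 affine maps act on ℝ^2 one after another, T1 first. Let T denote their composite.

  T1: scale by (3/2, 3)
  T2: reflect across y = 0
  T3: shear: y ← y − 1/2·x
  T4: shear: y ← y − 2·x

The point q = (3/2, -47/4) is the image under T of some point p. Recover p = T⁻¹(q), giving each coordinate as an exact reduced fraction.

p = (1, 8/3)

T1 = [3/2 0 0; 0 3 0; 0 0 1]
T2·T1 = [3/2 0 0; 0 -3 0; 0 0 1]
T3·…·T1 = [3/2 0 0; -3/4 -3 0; 0 0 1]
T4·…·T1 = [3/2 0 0; -15/4 -3 0; 0 0 1]
det M = -9/2; M⁻¹ = [2/3 0 0; -5/6 -1/3 0; 0 0 1]
M⁻¹ · (3/2, -47/4)ᵀ = (1, 8/3)ᵀ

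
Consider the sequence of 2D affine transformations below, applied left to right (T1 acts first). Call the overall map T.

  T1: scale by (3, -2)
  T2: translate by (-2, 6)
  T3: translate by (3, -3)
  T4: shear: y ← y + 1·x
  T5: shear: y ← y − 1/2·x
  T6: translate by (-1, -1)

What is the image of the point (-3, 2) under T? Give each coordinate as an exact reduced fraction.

T(p) = (-9, -6)

T1 scale by (3, -2): (-3, 2) → (-9, -4)
T2 translate by (-2, 6): (-9, -4) → (-11, 2)
T3 translate by (3, -3): (-11, 2) → (-8, -1)
T4 shear: y ← y + 1·x: (-8, -1) → (-8, -9)
T5 shear: y ← y − 1/2·x: (-8, -9) → (-8, -5)
T6 translate by (-1, -1): (-8, -5) → (-9, -6)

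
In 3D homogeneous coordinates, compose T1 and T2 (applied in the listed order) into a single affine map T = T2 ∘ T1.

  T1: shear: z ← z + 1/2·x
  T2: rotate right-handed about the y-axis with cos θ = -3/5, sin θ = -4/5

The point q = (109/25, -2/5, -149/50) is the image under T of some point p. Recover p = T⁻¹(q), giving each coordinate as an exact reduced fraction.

T1 = [1 0 0 0; 0 1 0 0; 1/2 0 1 0; 0 0 0 1]
T2·T1 = [-1 0 -4/5 0; 0 1 0 0; 1/2 0 -3/5 0; 0 0 0 1]
det M = 1; M⁻¹ = [-3/5 0 4/5 0; 0 1 0 0; -1/2 0 -1 0; 0 0 0 1]
M⁻¹ · (109/25, -2/5, -149/50)ᵀ = (-5, -2/5, 4/5)ᵀ

p = (-5, -2/5, 4/5)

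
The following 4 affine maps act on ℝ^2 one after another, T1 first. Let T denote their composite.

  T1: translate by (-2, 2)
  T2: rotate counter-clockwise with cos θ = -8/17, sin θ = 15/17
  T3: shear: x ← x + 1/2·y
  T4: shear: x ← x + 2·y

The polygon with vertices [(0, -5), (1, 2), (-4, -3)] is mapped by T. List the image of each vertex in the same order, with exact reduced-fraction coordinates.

image vertices: (46/17, -6/17), (-339/34, -47/17), (-142/17, -82/17)

T1 translate by (-2, 2): (0, -5) → (-2, -3); (1, 2) → (-1, 4); (-4, -3) → (-6, -1)
T2 rotate counter-clockwise with cos θ = -8/17, sin θ = 15/17: (-2, -3) → (61/17, -6/17); (-1, 4) → (-52/17, -47/17); (-6, -1) → (63/17, -82/17)
T3 shear: x ← x + 1/2·y: (61/17, -6/17) → (58/17, -6/17); (-52/17, -47/17) → (-151/34, -47/17); (63/17, -82/17) → (22/17, -82/17)
T4 shear: x ← x + 2·y: (58/17, -6/17) → (46/17, -6/17); (-151/34, -47/17) → (-339/34, -47/17); (22/17, -82/17) → (-142/17, -82/17)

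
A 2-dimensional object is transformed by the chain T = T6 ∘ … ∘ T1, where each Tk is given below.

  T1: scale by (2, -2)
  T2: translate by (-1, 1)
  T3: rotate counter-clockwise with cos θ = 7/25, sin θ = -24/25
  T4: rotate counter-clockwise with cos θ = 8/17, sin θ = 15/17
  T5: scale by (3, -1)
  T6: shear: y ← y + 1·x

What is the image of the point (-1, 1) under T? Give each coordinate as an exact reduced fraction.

T(p) = (-801/85, -154/17)

T1 scale by (2, -2): (-1, 1) → (-2, -2)
T2 translate by (-1, 1): (-2, -2) → (-3, -1)
T3 rotate counter-clockwise with cos θ = 7/25, sin θ = -24/25: (-3, -1) → (-9/5, 13/5)
T4 rotate counter-clockwise with cos θ = 8/17, sin θ = 15/17: (-9/5, 13/5) → (-267/85, -31/85)
T5 scale by (3, -1): (-267/85, -31/85) → (-801/85, 31/85)
T6 shear: y ← y + 1·x: (-801/85, 31/85) → (-801/85, -154/17)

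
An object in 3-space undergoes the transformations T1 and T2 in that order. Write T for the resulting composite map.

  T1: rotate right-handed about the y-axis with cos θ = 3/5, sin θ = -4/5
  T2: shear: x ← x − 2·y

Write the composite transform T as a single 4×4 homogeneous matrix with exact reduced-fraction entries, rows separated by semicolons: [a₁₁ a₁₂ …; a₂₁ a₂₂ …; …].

T = [3/5 -2 -4/5 0; 0 1 0 0; 4/5 0 3/5 0; 0 0 0 1]

T1 = [3/5 0 -4/5 0; 0 1 0 0; 4/5 0 3/5 0; 0 0 0 1]
T2·T1 = [3/5 -2 -4/5 0; 0 1 0 0; 4/5 0 3/5 0; 0 0 0 1]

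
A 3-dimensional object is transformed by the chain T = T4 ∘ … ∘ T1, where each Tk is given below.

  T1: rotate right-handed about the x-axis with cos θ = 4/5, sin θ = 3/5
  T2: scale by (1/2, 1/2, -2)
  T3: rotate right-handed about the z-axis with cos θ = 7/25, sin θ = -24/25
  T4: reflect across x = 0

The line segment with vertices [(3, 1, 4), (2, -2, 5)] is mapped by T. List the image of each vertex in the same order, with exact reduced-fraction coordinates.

T1 rotate right-handed about the x-axis with cos θ = 4/5, sin θ = 3/5: (3, 1, 4) → (3, -8/5, 19/5); (2, -2, 5) → (2, -23/5, 14/5)
T2 scale by (1/2, 1/2, -2): (3, -8/5, 19/5) → (3/2, -4/5, -38/5); (2, -23/5, 14/5) → (1, -23/10, -28/5)
T3 rotate right-handed about the z-axis with cos θ = 7/25, sin θ = -24/25: (3/2, -4/5, -38/5) → (-87/250, -208/125, -38/5); (1, -23/10, -28/5) → (-241/125, -401/250, -28/5)
T4 reflect across x = 0: (-87/250, -208/125, -38/5) → (87/250, -208/125, -38/5); (-241/125, -401/250, -28/5) → (241/125, -401/250, -28/5)

image vertices: (87/250, -208/125, -38/5), (241/125, -401/250, -28/5)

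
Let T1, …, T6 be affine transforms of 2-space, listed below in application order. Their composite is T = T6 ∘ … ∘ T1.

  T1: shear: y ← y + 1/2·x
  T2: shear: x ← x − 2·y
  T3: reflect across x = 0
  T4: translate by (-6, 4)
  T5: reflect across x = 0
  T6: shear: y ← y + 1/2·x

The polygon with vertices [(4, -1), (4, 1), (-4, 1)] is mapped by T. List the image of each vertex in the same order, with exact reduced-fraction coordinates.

T1 shear: y ← y + 1/2·x: (4, -1) → (4, 1); (4, 1) → (4, 3); (-4, 1) → (-4, -1)
T2 shear: x ← x − 2·y: (4, 1) → (2, 1); (4, 3) → (-2, 3); (-4, -1) → (-2, -1)
T3 reflect across x = 0: (2, 1) → (-2, 1); (-2, 3) → (2, 3); (-2, -1) → (2, -1)
T4 translate by (-6, 4): (-2, 1) → (-8, 5); (2, 3) → (-4, 7); (2, -1) → (-4, 3)
T5 reflect across x = 0: (-8, 5) → (8, 5); (-4, 7) → (4, 7); (-4, 3) → (4, 3)
T6 shear: y ← y + 1/2·x: (8, 5) → (8, 9); (4, 7) → (4, 9); (4, 3) → (4, 5)

image vertices: (8, 9), (4, 9), (4, 5)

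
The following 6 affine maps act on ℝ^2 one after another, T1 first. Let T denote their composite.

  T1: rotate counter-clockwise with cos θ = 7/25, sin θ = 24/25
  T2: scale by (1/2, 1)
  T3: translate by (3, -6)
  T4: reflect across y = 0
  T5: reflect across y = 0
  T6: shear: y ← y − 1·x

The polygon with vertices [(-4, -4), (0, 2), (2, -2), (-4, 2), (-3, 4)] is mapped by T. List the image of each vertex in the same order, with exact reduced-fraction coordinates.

T1 rotate counter-clockwise with cos θ = 7/25, sin θ = 24/25: (-4, -4) → (68/25, -124/25); (0, 2) → (-48/25, 14/25); (2, -2) → (62/25, 34/25); (-4, 2) → (-76/25, -82/25); (-3, 4) → (-117/25, -44/25)
T2 scale by (1/2, 1): (68/25, -124/25) → (34/25, -124/25); (-48/25, 14/25) → (-24/25, 14/25); (62/25, 34/25) → (31/25, 34/25); (-76/25, -82/25) → (-38/25, -82/25); (-117/25, -44/25) → (-117/50, -44/25)
T3 translate by (3, -6): (34/25, -124/25) → (109/25, -274/25); (-24/25, 14/25) → (51/25, -136/25); (31/25, 34/25) → (106/25, -116/25); (-38/25, -82/25) → (37/25, -232/25); (-117/50, -44/25) → (33/50, -194/25)
T4 reflect across y = 0: (109/25, -274/25) → (109/25, 274/25); (51/25, -136/25) → (51/25, 136/25); (106/25, -116/25) → (106/25, 116/25); (37/25, -232/25) → (37/25, 232/25); (33/50, -194/25) → (33/50, 194/25)
T5 reflect across y = 0: (109/25, 274/25) → (109/25, -274/25); (51/25, 136/25) → (51/25, -136/25); (106/25, 116/25) → (106/25, -116/25); (37/25, 232/25) → (37/25, -232/25); (33/50, 194/25) → (33/50, -194/25)
T6 shear: y ← y − 1·x: (109/25, -274/25) → (109/25, -383/25); (51/25, -136/25) → (51/25, -187/25); (106/25, -116/25) → (106/25, -222/25); (37/25, -232/25) → (37/25, -269/25); (33/50, -194/25) → (33/50, -421/50)

image vertices: (109/25, -383/25), (51/25, -187/25), (106/25, -222/25), (37/25, -269/25), (33/50, -421/50)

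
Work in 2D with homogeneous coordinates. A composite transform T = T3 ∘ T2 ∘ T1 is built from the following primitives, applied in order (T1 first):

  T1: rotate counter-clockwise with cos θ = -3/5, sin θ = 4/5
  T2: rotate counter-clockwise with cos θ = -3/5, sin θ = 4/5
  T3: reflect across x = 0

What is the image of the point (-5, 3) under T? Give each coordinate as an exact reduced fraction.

T(p) = (-107/25, 99/25)

T1 rotate counter-clockwise with cos θ = -3/5, sin θ = 4/5: (-5, 3) → (3/5, -29/5)
T2 rotate counter-clockwise with cos θ = -3/5, sin θ = 4/5: (3/5, -29/5) → (107/25, 99/25)
T3 reflect across x = 0: (107/25, 99/25) → (-107/25, 99/25)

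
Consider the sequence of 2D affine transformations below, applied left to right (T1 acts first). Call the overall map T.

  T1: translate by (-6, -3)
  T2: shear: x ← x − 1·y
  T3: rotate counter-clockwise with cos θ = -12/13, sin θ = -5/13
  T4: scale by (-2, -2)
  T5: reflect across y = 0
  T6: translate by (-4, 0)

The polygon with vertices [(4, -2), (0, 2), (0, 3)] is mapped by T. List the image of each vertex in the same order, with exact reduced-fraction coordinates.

image vertices: (70/13, 90/13), (-162/13, 74/13), (-196/13, 60/13)

T1 translate by (-6, -3): (4, -2) → (-2, -5); (0, 2) → (-6, -1); (0, 3) → (-6, 0)
T2 shear: x ← x − 1·y: (-2, -5) → (3, -5); (-6, -1) → (-5, -1); (-6, 0) → (-6, 0)
T3 rotate counter-clockwise with cos θ = -12/13, sin θ = -5/13: (3, -5) → (-61/13, 45/13); (-5, -1) → (55/13, 37/13); (-6, 0) → (72/13, 30/13)
T4 scale by (-2, -2): (-61/13, 45/13) → (122/13, -90/13); (55/13, 37/13) → (-110/13, -74/13); (72/13, 30/13) → (-144/13, -60/13)
T5 reflect across y = 0: (122/13, -90/13) → (122/13, 90/13); (-110/13, -74/13) → (-110/13, 74/13); (-144/13, -60/13) → (-144/13, 60/13)
T6 translate by (-4, 0): (122/13, 90/13) → (70/13, 90/13); (-110/13, 74/13) → (-162/13, 74/13); (-144/13, 60/13) → (-196/13, 60/13)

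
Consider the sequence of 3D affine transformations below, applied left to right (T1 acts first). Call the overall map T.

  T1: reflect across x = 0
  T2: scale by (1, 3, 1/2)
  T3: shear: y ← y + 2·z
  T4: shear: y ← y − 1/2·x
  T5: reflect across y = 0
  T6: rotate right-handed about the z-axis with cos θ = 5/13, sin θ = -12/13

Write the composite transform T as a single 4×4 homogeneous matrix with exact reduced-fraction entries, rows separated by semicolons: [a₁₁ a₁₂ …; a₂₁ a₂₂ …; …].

T = [-11/13 -36/13 -12/13 0; 19/26 -15/13 -5/13 0; 0 0 1/2 0; 0 0 0 1]

T1 = [-1 0 0 0; 0 1 0 0; 0 0 1 0; 0 0 0 1]
T2·T1 = [-1 0 0 0; 0 3 0 0; 0 0 1/2 0; 0 0 0 1]
T3·…·T1 = [-1 0 0 0; 0 3 1 0; 0 0 1/2 0; 0 0 0 1]
T4·…·T1 = [-1 0 0 0; 1/2 3 1 0; 0 0 1/2 0; 0 0 0 1]
T5·…·T1 = [-1 0 0 0; -1/2 -3 -1 0; 0 0 1/2 0; 0 0 0 1]
T6·…·T1 = [-11/13 -36/13 -12/13 0; 19/26 -15/13 -5/13 0; 0 0 1/2 0; 0 0 0 1]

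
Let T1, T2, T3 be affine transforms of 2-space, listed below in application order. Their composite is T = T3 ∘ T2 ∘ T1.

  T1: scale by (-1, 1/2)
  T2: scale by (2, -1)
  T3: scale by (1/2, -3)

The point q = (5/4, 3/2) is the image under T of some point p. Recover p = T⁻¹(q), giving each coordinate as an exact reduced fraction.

T1 = [-1 0 0; 0 1/2 0; 0 0 1]
T2·T1 = [-2 0 0; 0 -1/2 0; 0 0 1]
T3·…·T1 = [-1 0 0; 0 3/2 0; 0 0 1]
det M = -3/2; M⁻¹ = [-1 0 0; 0 2/3 0; 0 0 1]
M⁻¹ · (5/4, 3/2)ᵀ = (-5/4, 1)ᵀ

p = (-5/4, 1)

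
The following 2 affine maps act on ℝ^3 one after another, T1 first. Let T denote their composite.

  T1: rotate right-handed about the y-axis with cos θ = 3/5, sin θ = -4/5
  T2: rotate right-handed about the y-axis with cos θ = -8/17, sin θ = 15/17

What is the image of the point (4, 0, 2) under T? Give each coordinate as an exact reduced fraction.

T(p) = (298/85, 0, -236/85)

T1 rotate right-handed about the y-axis with cos θ = 3/5, sin θ = -4/5: (4, 0, 2) → (4/5, 0, 22/5)
T2 rotate right-handed about the y-axis with cos θ = -8/17, sin θ = 15/17: (4/5, 0, 22/5) → (298/85, 0, -236/85)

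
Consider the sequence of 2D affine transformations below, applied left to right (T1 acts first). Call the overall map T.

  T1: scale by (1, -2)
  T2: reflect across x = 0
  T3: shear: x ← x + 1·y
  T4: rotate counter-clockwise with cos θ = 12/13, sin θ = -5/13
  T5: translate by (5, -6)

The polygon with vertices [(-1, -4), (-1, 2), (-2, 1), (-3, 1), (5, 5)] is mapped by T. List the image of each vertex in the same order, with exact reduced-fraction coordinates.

T1 scale by (1, -2): (-1, -4) → (-1, 8); (-1, 2) → (-1, -4); (-2, 1) → (-2, -2); (-3, 1) → (-3, -2); (5, 5) → (5, -10)
T2 reflect across x = 0: (-1, 8) → (1, 8); (-1, -4) → (1, -4); (-2, -2) → (2, -2); (-3, -2) → (3, -2); (5, -10) → (-5, -10)
T3 shear: x ← x + 1·y: (1, 8) → (9, 8); (1, -4) → (-3, -4); (2, -2) → (0, -2); (3, -2) → (1, -2); (-5, -10) → (-15, -10)
T4 rotate counter-clockwise with cos θ = 12/13, sin θ = -5/13: (9, 8) → (148/13, 51/13); (-3, -4) → (-56/13, -33/13); (0, -2) → (-10/13, -24/13); (1, -2) → (2/13, -29/13); (-15, -10) → (-230/13, -45/13)
T5 translate by (5, -6): (148/13, 51/13) → (213/13, -27/13); (-56/13, -33/13) → (9/13, -111/13); (-10/13, -24/13) → (55/13, -102/13); (2/13, -29/13) → (67/13, -107/13); (-230/13, -45/13) → (-165/13, -123/13)

image vertices: (213/13, -27/13), (9/13, -111/13), (55/13, -102/13), (67/13, -107/13), (-165/13, -123/13)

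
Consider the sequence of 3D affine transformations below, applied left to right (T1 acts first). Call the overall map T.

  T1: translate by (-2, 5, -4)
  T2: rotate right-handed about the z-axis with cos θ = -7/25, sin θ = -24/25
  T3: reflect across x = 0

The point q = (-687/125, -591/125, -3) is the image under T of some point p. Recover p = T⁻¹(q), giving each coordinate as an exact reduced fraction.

T1 = [1 0 0 -2; 0 1 0 5; 0 0 1 -4; 0 0 0 1]
T2·T1 = [-7/25 24/25 0 134/25; -24/25 -7/25 0 13/25; 0 0 1 -4; 0 0 0 1]
T3·…·T1 = [7/25 -24/25 0 -134/25; -24/25 -7/25 0 13/25; 0 0 1 -4; 0 0 0 1]
det M = -1; M⁻¹ = [7/25 -24/25 0 2; -24/25 -7/25 0 -5; 0 0 1 4; 0 0 0 1]
M⁻¹ · (-687/125, -591/125, -3)ᵀ = (5, 8/5, 1)ᵀ

p = (5, 8/5, 1)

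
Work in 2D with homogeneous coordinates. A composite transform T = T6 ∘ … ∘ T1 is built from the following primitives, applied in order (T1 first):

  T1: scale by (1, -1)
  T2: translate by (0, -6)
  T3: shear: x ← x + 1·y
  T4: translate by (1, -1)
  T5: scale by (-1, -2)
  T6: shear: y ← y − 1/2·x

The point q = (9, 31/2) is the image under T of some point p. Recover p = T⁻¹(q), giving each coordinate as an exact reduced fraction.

T1 = [1 0 0; 0 -1 0; 0 0 1]
T2·T1 = [1 0 0; 0 -1 -6; 0 0 1]
T3·…·T1 = [1 -1 -6; 0 -1 -6; 0 0 1]
T4·…·T1 = [1 -1 -5; 0 -1 -7; 0 0 1]
T5·…·T1 = [-1 1 5; 0 2 14; 0 0 1]
T6·…·T1 = [-1 1 5; 1/2 3/2 23/2; 0 0 1]
det M = -2; M⁻¹ = [-3/4 1/2 -2; 1/4 1/2 -7; 0 0 1]
M⁻¹ · (9, 31/2)ᵀ = (-1, 3)ᵀ

p = (-1, 3)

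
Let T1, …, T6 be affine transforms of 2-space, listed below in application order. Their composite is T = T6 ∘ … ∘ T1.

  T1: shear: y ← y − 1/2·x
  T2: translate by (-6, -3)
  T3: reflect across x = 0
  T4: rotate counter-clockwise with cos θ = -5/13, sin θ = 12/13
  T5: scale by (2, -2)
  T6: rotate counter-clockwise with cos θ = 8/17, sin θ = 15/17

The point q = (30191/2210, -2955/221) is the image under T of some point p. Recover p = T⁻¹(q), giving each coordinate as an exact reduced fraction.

T1 = [1 0 0; -1/2 1 0; 0 0 1]
T2·T1 = [1 0 -6; -1/2 1 -3; 0 0 1]
T3·…·T1 = [-1 0 6; -1/2 1 -3; 0 0 1]
T4·…·T1 = [11/13 -12/13 6/13; -19/26 -5/13 87/13; 0 0 1]
T5·…·T1 = [22/13 -24/13 12/13; 19/13 10/13 -174/13; 0 0 1]
T6·…·T1 = [-109/221 -342/221 2706/221; 482/221 -280/221 -1212/221; 0 0 1]
det M = 4; M⁻¹ = [-70/221 171/442 6; -241/442 -109/884 6; 0 0 1]
M⁻¹ · (30191/2210, -2955/221)ᵀ = (-7/2, 1/5)ᵀ

p = (-7/2, 1/5)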